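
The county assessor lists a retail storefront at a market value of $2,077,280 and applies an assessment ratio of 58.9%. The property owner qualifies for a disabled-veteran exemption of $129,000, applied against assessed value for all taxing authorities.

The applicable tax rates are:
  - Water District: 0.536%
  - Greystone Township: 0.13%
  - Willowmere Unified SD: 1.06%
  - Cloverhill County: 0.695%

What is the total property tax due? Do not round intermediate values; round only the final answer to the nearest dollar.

Assessed value = $2,077,280 × 0.589 = $1,223,517.92
Taxable value = $1,223,517.92 − $129,000 = $1,094,517.92
Water District: $1,094,517.92 × 0.00536 = $5,866.6160512
Greystone Township: $1,094,517.92 × 0.0013 = $1,422.873296
Willowmere Unified SD: $1,094,517.92 × 0.0106 = $11,601.889952
Cloverhill County: $1,094,517.92 × 0.00695 = $7,606.899544
Total = $5,866.6160512 + $1,422.873296 + $11,601.889952 + $7,606.899544 = $26,498.2788432

$26,498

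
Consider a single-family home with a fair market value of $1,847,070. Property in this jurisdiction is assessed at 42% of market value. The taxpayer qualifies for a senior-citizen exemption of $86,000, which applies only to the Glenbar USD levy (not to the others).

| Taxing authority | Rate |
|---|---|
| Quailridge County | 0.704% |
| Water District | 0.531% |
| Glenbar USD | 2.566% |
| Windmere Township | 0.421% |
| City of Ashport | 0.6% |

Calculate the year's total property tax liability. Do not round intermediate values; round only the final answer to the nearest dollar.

$35,201

Assessed value = $1,847,070 × 0.42 = $775,769.4
Quailridge County: $775,769.4 × 0.00704 = $5,461.416576
Water District: $775,769.4 × 0.00531 = $4,119.335514
Glenbar USD: ($775,769.4 − $86,000) × 0.02566 = $689,769.4 × 0.02566 = $17,699.482804
Windmere Township: $775,769.4 × 0.00421 = $3,265.989174
City of Ashport: $775,769.4 × 0.006 = $4,654.6164
Total = $35,200.840468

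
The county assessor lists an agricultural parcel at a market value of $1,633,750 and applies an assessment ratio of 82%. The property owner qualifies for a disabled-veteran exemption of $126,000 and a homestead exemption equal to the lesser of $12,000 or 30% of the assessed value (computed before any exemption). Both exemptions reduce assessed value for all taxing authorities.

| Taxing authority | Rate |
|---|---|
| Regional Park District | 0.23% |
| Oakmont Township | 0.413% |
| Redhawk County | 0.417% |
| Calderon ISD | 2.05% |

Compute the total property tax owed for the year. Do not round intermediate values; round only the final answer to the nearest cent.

Assessed value = $1,633,750 × 0.82 = $1,339,675
Homestead exemption = min($12,000, 30% × $1,339,675) = min($12,000, $401,902.5) = $12,000 (dollar cap binds)
Taxable value = $1,339,675 − $126,000 − $12,000 = $1,201,675
Regional Park District: $1,201,675 × 0.0023 = $2,763.8525
Oakmont Township: $1,201,675 × 0.00413 = $4,962.91775
Redhawk County: $1,201,675 × 0.00417 = $5,010.98475
Calderon ISD: $1,201,675 × 0.0205 = $24,634.3375
Total = $37,372.0925

$37,372.09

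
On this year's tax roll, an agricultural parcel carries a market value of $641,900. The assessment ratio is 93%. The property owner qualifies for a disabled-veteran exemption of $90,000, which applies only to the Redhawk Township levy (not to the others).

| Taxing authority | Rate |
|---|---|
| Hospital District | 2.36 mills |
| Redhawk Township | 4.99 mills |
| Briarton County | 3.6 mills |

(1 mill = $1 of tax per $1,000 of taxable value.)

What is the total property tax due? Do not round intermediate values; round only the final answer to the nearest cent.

$6,087.69

Assessed value = $641,900 × 0.93 = $596,967
Hospital District: $596,967 × 0.00236 = $1,408.84212
Redhawk Township: ($596,967 − $90,000) × 0.00499 = $506,967 × 0.00499 = $2,529.76533
Briarton County: $596,967 × 0.0036 = $2,149.0812
Total = $6,087.68865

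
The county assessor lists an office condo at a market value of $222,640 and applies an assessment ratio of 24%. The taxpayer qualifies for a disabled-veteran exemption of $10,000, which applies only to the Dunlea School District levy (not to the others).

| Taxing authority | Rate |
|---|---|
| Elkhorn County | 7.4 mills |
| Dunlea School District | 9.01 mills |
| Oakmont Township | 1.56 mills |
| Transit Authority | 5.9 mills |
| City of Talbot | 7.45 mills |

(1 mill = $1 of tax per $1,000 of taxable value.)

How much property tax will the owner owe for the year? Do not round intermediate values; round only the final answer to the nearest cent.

$1,583.44

Assessed value = $222,640 × 0.24 = $53,433.6
Elkhorn County: $53,433.6 × 0.0074 = $395.40864
Dunlea School District: ($53,433.6 − $10,000) × 0.00901 = $43,433.6 × 0.00901 = $391.336736
Oakmont Township: $53,433.6 × 0.00156 = $83.356416
Transit Authority: $53,433.6 × 0.0059 = $315.25824
City of Talbot: $53,433.6 × 0.00745 = $398.08032
Total = $1,583.440352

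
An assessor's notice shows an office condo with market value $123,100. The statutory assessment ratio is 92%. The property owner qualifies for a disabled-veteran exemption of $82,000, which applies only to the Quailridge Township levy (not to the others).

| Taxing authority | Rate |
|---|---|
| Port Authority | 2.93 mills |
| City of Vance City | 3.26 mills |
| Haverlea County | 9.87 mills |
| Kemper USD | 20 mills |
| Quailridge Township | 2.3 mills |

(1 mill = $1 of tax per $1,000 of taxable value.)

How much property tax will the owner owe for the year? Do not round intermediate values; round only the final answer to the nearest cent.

Assessed value = $123,100 × 0.92 = $113,252
Port Authority: $113,252 × 0.00293 = $331.82836
City of Vance City: $113,252 × 0.00326 = $369.20152
Haverlea County: $113,252 × 0.00987 = $1,117.79724
Kemper USD: $113,252 × 0.02 = $2,265.04
Quailridge Township: ($113,252 − $82,000) × 0.0023 = $31,252 × 0.0023 = $71.8796
Total = $4,155.74672

$4,155.75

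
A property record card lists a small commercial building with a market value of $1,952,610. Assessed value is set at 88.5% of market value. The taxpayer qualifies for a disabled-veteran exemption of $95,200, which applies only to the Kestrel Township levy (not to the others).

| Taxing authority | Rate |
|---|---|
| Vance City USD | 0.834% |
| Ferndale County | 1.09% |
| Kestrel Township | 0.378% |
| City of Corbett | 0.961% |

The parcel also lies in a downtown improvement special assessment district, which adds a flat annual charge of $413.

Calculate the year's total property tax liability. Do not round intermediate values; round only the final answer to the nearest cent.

Assessed value = $1,952,610 × 0.885 = $1,728,059.85
Vance City USD: $1,728,059.85 × 0.00834 = $14,412.019149
Ferndale County: $1,728,059.85 × 0.0109 = $18,835.852365
Kestrel Township: ($1,728,059.85 − $95,200) × 0.00378 = $1,632,859.85 × 0.00378 = $6,172.210233
City of Corbett: $1,728,059.85 × 0.00961 = $16,606.6551585
Levies subtotal = $56,026.7369055
Total = $56,026.7369055 + $413 = $56,439.7369055

$56,439.74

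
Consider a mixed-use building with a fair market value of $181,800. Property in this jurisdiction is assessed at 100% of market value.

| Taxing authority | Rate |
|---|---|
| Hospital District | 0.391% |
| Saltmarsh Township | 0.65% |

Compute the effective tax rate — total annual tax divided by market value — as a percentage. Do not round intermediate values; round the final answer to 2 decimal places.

1.04%

Assessed value = $181,800 × 1 = $181,800
Hospital District: $181,800 × 0.00391 = $710.838
Saltmarsh Township: $181,800 × 0.0065 = $1,181.7
Total tax = $1,892.538
Effective rate = $1,892.538 ÷ $181,800 = 1.04% of market value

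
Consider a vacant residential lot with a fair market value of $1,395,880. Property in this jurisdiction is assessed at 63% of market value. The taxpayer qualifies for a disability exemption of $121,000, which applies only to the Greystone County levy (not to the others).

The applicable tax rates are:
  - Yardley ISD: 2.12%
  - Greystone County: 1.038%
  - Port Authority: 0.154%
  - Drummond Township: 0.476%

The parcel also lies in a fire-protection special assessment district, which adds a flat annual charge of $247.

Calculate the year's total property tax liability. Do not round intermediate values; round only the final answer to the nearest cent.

$32,302.86

Assessed value = $1,395,880 × 0.63 = $879,404.4
Yardley ISD: $879,404.4 × 0.0212 = $18,643.37328
Greystone County: ($879,404.4 − $121,000) × 0.01038 = $758,404.4 × 0.01038 = $7,872.237672
Port Authority: $879,404.4 × 0.00154 = $1,354.282776
Drummond Township: $879,404.4 × 0.00476 = $4,185.964944
Levies subtotal = $32,055.858672
Total = $32,055.858672 + $247 = $32,302.858672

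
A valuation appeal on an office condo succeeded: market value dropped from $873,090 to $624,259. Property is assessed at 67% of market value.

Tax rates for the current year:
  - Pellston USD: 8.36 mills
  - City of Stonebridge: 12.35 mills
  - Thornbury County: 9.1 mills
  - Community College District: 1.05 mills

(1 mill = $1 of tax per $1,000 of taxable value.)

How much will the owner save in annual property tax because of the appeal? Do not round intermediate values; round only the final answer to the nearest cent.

Old assessed value = $873,090 × 0.67 = $584,970.3
New assessed value = $624,259 × 0.67 = $418,253.53
Combined rate = 0.00836 + 0.01235 + 0.0091 + 0.00105 = 0.03086
Old tax = $584,970.3 × 0.03086 = $18,052.183458
New tax = $418,253.53 × 0.03086 = $12,907.3039358
Reduction = $18,052.183458 − $12,907.3039358 = $5,144.8795222

$5,144.88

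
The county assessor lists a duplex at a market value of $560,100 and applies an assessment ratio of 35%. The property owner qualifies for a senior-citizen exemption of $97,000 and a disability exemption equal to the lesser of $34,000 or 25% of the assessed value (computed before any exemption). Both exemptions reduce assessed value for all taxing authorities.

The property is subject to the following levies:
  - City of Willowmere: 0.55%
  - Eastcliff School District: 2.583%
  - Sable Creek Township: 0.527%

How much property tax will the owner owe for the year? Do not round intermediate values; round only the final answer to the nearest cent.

Assessed value = $560,100 × 0.35 = $196,035
Disability exemption = min($34,000, 25% × $196,035) = min($34,000, $49,008.75) = $34,000 (dollar cap binds)
Taxable value = $196,035 − $97,000 − $34,000 = $65,035
City of Willowmere: $65,035 × 0.0055 = $357.6925
Eastcliff School District: $65,035 × 0.02583 = $1,679.85405
Sable Creek Township: $65,035 × 0.00527 = $342.73445
Total = $2,380.281

$2,380.28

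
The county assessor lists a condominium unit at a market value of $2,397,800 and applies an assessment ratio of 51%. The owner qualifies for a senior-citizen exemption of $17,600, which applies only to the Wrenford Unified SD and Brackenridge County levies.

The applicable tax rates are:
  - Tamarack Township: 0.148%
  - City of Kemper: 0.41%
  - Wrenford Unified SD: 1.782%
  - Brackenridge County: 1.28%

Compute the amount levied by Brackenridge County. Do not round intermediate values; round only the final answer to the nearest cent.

Assessed value = $2,397,800 × 0.51 = $1,222,878
Brackenridge County taxable value = $1,222,878 − $17,600 = $1,205,278
Brackenridge County levy = $1,205,278 × 0.0128 = $15,427.5584

$15,427.56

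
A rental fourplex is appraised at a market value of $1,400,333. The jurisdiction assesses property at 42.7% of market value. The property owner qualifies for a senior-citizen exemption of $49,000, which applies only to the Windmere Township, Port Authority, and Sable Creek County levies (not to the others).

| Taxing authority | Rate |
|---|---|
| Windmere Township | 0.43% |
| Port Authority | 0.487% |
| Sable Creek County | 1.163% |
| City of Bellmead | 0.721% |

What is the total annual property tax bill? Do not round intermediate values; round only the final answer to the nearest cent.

$15,729.16

Assessed value = $1,400,333 × 0.427 = $597,942.191
Windmere Township: ($597,942.191 − $49,000) × 0.0043 = $548,942.191 × 0.0043 = $2,360.4514213
Port Authority: ($597,942.191 − $49,000) × 0.00487 = $548,942.191 × 0.00487 = $2,673.34847017
Sable Creek County: ($597,942.191 − $49,000) × 0.01163 = $548,942.191 × 0.01163 = $6,384.19768133
City of Bellmead: $597,942.191 × 0.00721 = $4,311.16319711
Total = $15,729.16076991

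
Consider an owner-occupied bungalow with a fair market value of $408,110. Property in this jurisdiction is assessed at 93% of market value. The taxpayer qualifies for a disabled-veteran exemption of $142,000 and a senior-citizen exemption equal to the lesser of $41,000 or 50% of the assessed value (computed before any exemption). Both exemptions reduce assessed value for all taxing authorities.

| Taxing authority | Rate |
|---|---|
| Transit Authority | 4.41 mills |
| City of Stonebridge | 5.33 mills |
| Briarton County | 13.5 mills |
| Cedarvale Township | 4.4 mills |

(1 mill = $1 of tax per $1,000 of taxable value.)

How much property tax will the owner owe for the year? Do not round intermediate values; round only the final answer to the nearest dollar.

Assessed value = $408,110 × 0.93 = $379,542.3
Senior-citizen exemption = min($41,000, 50% × $379,542.3) = min($41,000, $189,771.15) = $41,000 (dollar cap binds)
Taxable value = $379,542.3 − $142,000 − $41,000 = $196,542.3
Transit Authority: $196,542.3 × 0.00441 = $866.751543
City of Stonebridge: $196,542.3 × 0.00533 = $1,047.570459
Briarton County: $196,542.3 × 0.0135 = $2,653.32105
Cedarvale Township: $196,542.3 × 0.0044 = $864.78612
Total = $5,432.429172

$5,432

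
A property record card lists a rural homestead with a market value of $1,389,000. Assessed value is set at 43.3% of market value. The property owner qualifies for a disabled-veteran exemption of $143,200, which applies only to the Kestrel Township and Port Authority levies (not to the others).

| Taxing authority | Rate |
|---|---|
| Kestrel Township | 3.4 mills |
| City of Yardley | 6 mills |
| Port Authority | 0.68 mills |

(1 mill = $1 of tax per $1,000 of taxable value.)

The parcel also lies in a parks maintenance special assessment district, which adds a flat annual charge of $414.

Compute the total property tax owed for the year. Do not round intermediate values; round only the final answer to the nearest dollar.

Assessed value = $1,389,000 × 0.433 = $601,437
Kestrel Township: ($601,437 − $143,200) × 0.0034 = $458,237 × 0.0034 = $1,558.0058
City of Yardley: $601,437 × 0.006 = $3,608.622
Port Authority: ($601,437 − $143,200) × 0.00068 = $458,237 × 0.00068 = $311.60116
Levies subtotal = $5,478.22896
Total = $5,478.22896 + $414 = $5,892.22896

$5,892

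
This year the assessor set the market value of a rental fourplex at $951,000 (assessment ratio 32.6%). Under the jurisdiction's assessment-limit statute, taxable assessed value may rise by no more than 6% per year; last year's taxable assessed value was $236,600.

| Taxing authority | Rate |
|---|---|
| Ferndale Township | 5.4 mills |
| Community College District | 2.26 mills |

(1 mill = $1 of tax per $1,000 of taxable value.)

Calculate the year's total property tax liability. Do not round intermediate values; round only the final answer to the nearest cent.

$1,921.10

Uncapped assessed value = $951,000 × 0.326 = $310,026
Cap limit = $236,600 × 1.06 = $250,796
Taxable assessed value = min($310,026, $250,796) = $250,796 (cap binds)
Ferndale Township: $250,796 × 0.0054 = $1,354.2984
Community College District: $250,796 × 0.00226 = $566.79896
Total = $1,921.09736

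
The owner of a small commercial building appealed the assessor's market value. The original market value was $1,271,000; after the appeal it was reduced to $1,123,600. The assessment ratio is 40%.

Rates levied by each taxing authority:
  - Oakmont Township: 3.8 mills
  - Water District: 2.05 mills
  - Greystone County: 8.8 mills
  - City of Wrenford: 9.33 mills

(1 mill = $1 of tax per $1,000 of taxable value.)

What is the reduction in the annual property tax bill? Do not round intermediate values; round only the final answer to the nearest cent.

$1,413.86

Old assessed value = $1,271,000 × 0.4 = $508,400
New assessed value = $1,123,600 × 0.4 = $449,440
Combined rate = 0.0038 + 0.00205 + 0.0088 + 0.00933 = 0.02398
Old tax = $508,400 × 0.02398 = $12,191.432
New tax = $449,440 × 0.02398 = $10,777.5712
Reduction = $12,191.432 − $10,777.5712 = $1,413.8608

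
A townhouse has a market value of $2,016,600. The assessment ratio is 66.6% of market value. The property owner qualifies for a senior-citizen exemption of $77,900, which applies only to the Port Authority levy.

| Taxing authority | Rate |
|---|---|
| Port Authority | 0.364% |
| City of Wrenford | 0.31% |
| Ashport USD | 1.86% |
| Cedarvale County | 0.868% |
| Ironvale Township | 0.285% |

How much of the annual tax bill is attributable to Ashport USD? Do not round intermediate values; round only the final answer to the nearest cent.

Assessed value = $2,016,600 × 0.666 = $1,343,055.6
Ashport USD taxable value = $1,343,055.6 (exemption does not apply)
Ashport USD levy = $1,343,055.6 × 0.0186 = $24,980.83416

$24,980.83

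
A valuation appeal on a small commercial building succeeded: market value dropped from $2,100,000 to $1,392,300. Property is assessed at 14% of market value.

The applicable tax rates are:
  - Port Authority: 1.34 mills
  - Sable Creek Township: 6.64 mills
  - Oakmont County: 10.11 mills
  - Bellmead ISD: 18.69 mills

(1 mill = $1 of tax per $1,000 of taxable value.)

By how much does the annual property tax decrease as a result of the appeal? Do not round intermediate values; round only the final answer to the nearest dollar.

$3,644

Old assessed value = $2,100,000 × 0.14 = $294,000
New assessed value = $1,392,300 × 0.14 = $194,922
Combined rate = 0.00134 + 0.00664 + 0.01011 + 0.01869 = 0.03678
Old tax = $294,000 × 0.03678 = $10,813.32
New tax = $194,922 × 0.03678 = $7,169.23116
Reduction = $10,813.32 − $7,169.23116 = $3,644.08884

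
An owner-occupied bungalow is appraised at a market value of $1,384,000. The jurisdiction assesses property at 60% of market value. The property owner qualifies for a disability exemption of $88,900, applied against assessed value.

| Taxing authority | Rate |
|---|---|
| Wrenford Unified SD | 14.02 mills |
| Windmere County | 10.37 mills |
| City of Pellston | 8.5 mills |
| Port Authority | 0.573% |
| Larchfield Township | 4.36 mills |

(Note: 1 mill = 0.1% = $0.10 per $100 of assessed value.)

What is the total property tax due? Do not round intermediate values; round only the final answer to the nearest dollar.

Assessed value = $1,384,000 × 0.6 = $830,400
Taxable value = $830,400 − $88,900 = $741,500
Wrenford Unified SD: $741,500 × 0.01402 = $10,395.83
Windmere County: $741,500 × 0.01037 = $7,689.355
City of Pellston: $741,500 × 0.0085 = $6,302.75
Port Authority: $741,500 × 0.00573 = $4,248.795
Larchfield Township: $741,500 × 0.00436 = $3,232.94
Total = $31,869.67

$31,870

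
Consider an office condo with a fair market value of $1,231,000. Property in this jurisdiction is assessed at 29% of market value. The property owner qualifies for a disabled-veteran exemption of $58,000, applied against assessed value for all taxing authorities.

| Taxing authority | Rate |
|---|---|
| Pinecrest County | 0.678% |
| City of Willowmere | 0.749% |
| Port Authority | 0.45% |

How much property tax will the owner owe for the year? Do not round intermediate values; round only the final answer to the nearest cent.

Assessed value = $1,231,000 × 0.29 = $356,990
Taxable value = $356,990 − $58,000 = $298,990
Pinecrest County: $298,990 × 0.00678 = $2,027.1522
City of Willowmere: $298,990 × 0.00749 = $2,239.4351
Port Authority: $298,990 × 0.0045 = $1,345.455
Total = $2,027.1522 + $2,239.4351 + $1,345.455 = $5,612.0423

$5,612.04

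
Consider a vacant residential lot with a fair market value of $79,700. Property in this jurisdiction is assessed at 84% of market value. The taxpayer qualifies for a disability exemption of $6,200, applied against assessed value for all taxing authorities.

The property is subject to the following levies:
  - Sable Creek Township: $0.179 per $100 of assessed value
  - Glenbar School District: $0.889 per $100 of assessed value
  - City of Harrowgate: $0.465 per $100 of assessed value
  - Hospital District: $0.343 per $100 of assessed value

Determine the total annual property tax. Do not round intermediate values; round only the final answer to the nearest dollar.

Assessed value = $79,700 × 0.84 = $66,948
Taxable value = $66,948 − $6,200 = $60,748
Sable Creek Township: $60,748 × 0.00179 = $108.73892
Glenbar School District: $60,748 × 0.00889 = $540.04972
City of Harrowgate: $60,748 × 0.00465 = $282.4782
Hospital District: $60,748 × 0.00343 = $208.36564
Total = $108.73892 + $540.04972 + $282.4782 + $208.36564 = $1,139.63248

$1,140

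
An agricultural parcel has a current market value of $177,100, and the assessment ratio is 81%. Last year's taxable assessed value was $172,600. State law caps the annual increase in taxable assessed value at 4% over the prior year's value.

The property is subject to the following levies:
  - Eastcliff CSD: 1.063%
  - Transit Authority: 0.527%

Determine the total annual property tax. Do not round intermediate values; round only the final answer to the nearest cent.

Uncapped assessed value = $177,100 × 0.81 = $143,451
Cap limit = $172,600 × 1.04 = $179,504
Taxable assessed value = min($143,451, $179,504) = $143,451 (cap does not bind)
Eastcliff CSD: $143,451 × 0.01063 = $1,524.88413
Transit Authority: $143,451 × 0.00527 = $755.98677
Total = $2,280.8709

$2,280.87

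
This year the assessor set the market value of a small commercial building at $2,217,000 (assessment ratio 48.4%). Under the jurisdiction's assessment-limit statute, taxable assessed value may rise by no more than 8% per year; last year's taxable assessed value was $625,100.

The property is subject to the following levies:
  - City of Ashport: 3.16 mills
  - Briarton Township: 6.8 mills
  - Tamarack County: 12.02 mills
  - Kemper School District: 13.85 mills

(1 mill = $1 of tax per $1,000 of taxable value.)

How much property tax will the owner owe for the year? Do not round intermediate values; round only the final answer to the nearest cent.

Uncapped assessed value = $2,217,000 × 0.484 = $1,073,028
Cap limit = $625,100 × 1.08 = $675,108
Taxable assessed value = min($1,073,028, $675,108) = $675,108 (cap binds)
City of Ashport: $675,108 × 0.00316 = $2,133.34128
Briarton Township: $675,108 × 0.0068 = $4,590.7344
Tamarack County: $675,108 × 0.01202 = $8,114.79816
Kemper School District: $675,108 × 0.01385 = $9,350.2458
Total = $24,189.11964

$24,189.12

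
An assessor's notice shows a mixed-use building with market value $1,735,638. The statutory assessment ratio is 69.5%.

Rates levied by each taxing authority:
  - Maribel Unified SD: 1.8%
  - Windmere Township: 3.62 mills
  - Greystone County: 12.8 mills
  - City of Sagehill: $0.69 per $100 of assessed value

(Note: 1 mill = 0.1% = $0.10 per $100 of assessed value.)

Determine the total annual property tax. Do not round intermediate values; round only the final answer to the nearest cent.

$49,843.01

Assessed value = $1,735,638 × 0.695 = $1,206,268.41
Maribel Unified SD: $1,206,268.41 × 0.018 = $21,712.83138
Windmere Township: $1,206,268.41 × 0.00362 = $4,366.6916442
Greystone County: $1,206,268.41 × 0.0128 = $15,440.235648
City of Sagehill: $1,206,268.41 × 0.0069 = $8,323.252029
Total = $49,843.0107012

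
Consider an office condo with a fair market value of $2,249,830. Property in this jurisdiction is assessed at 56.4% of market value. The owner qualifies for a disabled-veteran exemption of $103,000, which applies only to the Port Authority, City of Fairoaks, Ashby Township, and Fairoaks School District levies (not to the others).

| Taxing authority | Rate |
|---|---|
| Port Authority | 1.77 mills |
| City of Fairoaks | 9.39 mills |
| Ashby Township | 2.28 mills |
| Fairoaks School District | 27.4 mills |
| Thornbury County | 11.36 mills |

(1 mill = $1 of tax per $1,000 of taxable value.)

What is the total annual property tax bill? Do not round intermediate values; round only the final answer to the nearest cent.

$62,030.28

Assessed value = $2,249,830 × 0.564 = $1,268,904.12
Port Authority: ($1,268,904.12 − $103,000) × 0.00177 = $1,165,904.12 × 0.00177 = $2,063.6502924
City of Fairoaks: ($1,268,904.12 − $103,000) × 0.00939 = $1,165,904.12 × 0.00939 = $10,947.8396868
Ashby Township: ($1,268,904.12 − $103,000) × 0.00228 = $1,165,904.12 × 0.00228 = $2,658.2613936
Fairoaks School District: ($1,268,904.12 − $103,000) × 0.0274 = $1,165,904.12 × 0.0274 = $31,945.772888
Thornbury County: $1,268,904.12 × 0.01136 = $14,414.7508032
Total = $62,030.275064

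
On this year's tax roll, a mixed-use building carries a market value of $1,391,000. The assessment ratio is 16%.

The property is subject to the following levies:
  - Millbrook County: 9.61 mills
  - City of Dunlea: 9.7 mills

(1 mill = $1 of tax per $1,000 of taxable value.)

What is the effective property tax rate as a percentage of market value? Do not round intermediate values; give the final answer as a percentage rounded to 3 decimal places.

0.309%

Assessed value = $1,391,000 × 0.16 = $222,560
Millbrook County: $222,560 × 0.00961 = $2,138.8016
City of Dunlea: $222,560 × 0.0097 = $2,158.832
Total tax = $4,297.6336
Effective rate = $4,297.6336 ÷ $1,391,000 = 0.309% of market value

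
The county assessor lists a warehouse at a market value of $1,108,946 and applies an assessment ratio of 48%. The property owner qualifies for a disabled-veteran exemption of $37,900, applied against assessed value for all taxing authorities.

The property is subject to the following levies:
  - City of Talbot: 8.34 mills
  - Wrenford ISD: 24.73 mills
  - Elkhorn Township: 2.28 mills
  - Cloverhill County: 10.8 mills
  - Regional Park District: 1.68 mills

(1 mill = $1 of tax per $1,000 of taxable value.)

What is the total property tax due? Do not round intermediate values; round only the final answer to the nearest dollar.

Assessed value = $1,108,946 × 0.48 = $532,294.08
Taxable value = $532,294.08 − $37,900 = $494,394.08
City of Talbot: $494,394.08 × 0.00834 = $4,123.2466272
Wrenford ISD: $494,394.08 × 0.02473 = $12,226.3655984
Elkhorn Township: $494,394.08 × 0.00228 = $1,127.2185024
Cloverhill County: $494,394.08 × 0.0108 = $5,339.456064
Regional Park District: $494,394.08 × 0.00168 = $830.5820544
Total = $4,123.2466272 + $12,226.3655984 + $1,127.2185024 + $5,339.456064 + $830.5820544 = $23,646.8688464

$23,647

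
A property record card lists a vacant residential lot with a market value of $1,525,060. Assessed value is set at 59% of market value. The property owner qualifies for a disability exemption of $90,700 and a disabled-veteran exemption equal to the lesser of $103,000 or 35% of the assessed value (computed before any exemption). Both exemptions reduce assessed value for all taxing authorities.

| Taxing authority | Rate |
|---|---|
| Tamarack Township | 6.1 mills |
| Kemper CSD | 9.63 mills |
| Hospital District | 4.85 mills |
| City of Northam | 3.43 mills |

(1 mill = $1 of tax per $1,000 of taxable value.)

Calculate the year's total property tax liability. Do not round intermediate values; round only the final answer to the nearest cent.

Assessed value = $1,525,060 × 0.59 = $899,785.4
Disabled-veteran exemption = min($103,000, 35% × $899,785.4) = min($103,000, $314,924.89) = $103,000 (dollar cap binds)
Taxable value = $899,785.4 − $90,700 − $103,000 = $706,085.4
Tamarack Township: $706,085.4 × 0.0061 = $4,307.12094
Kemper CSD: $706,085.4 × 0.00963 = $6,799.602402
Hospital District: $706,085.4 × 0.00485 = $3,424.51419
City of Northam: $706,085.4 × 0.00343 = $2,421.872922
Total = $16,953.110454

$16,953.11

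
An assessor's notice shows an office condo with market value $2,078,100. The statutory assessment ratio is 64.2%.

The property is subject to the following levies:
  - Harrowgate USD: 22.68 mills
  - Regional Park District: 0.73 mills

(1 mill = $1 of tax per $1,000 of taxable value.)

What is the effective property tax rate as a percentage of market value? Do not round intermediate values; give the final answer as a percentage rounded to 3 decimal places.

Assessed value = $2,078,100 × 0.642 = $1,334,140.2
Harrowgate USD: $1,334,140.2 × 0.02268 = $30,258.299736
Regional Park District: $1,334,140.2 × 0.00073 = $973.922346
Total tax = $31,232.222082
Effective rate = $31,232.222082 ÷ $2,078,100 = 1.503% of market value

1.503%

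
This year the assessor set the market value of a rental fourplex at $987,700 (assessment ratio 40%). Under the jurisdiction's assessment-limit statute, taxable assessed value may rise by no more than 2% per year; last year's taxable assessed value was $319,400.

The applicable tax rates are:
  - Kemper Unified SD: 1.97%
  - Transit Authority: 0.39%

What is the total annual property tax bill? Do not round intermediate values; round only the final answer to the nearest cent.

$7,688.60

Uncapped assessed value = $987,700 × 0.4 = $395,080
Cap limit = $319,400 × 1.02 = $325,788
Taxable assessed value = min($395,080, $325,788) = $325,788 (cap binds)
Kemper Unified SD: $325,788 × 0.0197 = $6,418.0236
Transit Authority: $325,788 × 0.0039 = $1,270.5732
Total = $7,688.5968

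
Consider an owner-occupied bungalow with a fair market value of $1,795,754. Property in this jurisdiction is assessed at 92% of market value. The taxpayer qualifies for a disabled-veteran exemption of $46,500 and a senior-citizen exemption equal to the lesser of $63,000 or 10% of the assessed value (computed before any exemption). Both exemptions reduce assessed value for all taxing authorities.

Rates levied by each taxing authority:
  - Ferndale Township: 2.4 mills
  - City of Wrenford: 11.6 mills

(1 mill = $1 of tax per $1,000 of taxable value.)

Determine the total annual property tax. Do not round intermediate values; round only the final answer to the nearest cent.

$21,596.31

Assessed value = $1,795,754 × 0.92 = $1,652,093.68
Senior-citizen exemption = min($63,000, 10% × $1,652,093.68) = min($63,000, $165,209.368) = $63,000 (dollar cap binds)
Taxable value = $1,652,093.68 − $46,500 − $63,000 = $1,542,593.68
Ferndale Township: $1,542,593.68 × 0.0024 = $3,702.224832
City of Wrenford: $1,542,593.68 × 0.0116 = $17,894.086688
Total = $21,596.31152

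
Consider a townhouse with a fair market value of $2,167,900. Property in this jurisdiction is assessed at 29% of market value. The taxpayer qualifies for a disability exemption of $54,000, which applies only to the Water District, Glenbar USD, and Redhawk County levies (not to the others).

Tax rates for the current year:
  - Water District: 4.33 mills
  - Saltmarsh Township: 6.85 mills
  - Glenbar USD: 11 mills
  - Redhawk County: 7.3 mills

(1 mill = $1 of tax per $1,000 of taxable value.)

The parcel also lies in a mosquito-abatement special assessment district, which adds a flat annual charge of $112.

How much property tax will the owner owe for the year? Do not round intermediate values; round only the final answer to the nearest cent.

$17,423.79

Assessed value = $2,167,900 × 0.29 = $628,691
Water District: ($628,691 − $54,000) × 0.00433 = $574,691 × 0.00433 = $2,488.41203
Saltmarsh Township: $628,691 × 0.00685 = $4,306.53335
Glenbar USD: ($628,691 − $54,000) × 0.011 = $574,691 × 0.011 = $6,321.601
Redhawk County: ($628,691 − $54,000) × 0.0073 = $574,691 × 0.0073 = $4,195.2443
Levies subtotal = $17,311.79068
Total = $17,311.79068 + $112 = $17,423.79068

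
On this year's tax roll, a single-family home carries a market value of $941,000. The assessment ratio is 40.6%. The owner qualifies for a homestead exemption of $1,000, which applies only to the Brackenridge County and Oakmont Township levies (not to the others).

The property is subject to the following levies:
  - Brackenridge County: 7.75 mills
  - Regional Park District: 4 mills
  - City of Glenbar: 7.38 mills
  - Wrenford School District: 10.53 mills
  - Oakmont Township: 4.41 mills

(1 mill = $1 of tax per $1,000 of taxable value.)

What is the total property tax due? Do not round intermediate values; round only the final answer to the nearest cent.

$13,004.15

Assessed value = $941,000 × 0.406 = $382,046
Brackenridge County: ($382,046 − $1,000) × 0.00775 = $381,046 × 0.00775 = $2,953.1065
Regional Park District: $382,046 × 0.004 = $1,528.184
City of Glenbar: $382,046 × 0.00738 = $2,819.49948
Wrenford School District: $382,046 × 0.01053 = $4,022.94438
Oakmont Township: ($382,046 − $1,000) × 0.00441 = $381,046 × 0.00441 = $1,680.41286
Total = $13,004.14722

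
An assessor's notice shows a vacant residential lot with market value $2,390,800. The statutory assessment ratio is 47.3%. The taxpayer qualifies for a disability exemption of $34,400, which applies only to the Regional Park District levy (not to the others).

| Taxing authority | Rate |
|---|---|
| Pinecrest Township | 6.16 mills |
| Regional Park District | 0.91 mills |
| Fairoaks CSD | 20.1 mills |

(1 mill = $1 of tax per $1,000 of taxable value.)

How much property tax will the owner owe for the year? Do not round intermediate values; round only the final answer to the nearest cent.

$30,693.85

Assessed value = $2,390,800 × 0.473 = $1,130,848.4
Pinecrest Township: $1,130,848.4 × 0.00616 = $6,966.026144
Regional Park District: ($1,130,848.4 − $34,400) × 0.00091 = $1,096,448.4 × 0.00091 = $997.768044
Fairoaks CSD: $1,130,848.4 × 0.0201 = $22,730.05284
Total = $30,693.847028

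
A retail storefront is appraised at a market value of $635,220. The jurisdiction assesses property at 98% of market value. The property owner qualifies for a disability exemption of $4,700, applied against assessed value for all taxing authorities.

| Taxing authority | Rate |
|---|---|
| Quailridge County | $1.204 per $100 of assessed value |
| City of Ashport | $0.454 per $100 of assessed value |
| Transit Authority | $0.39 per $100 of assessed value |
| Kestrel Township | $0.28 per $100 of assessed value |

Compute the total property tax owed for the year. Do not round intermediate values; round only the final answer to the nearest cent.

$14,382.75

Assessed value = $635,220 × 0.98 = $622,515.6
Taxable value = $622,515.6 − $4,700 = $617,815.6
Quailridge County: $617,815.6 × 0.01204 = $7,438.499824
City of Ashport: $617,815.6 × 0.00454 = $2,804.882824
Transit Authority: $617,815.6 × 0.0039 = $2,409.48084
Kestrel Township: $617,815.6 × 0.0028 = $1,729.88368
Total = $7,438.499824 + $2,804.882824 + $2,409.48084 + $1,729.88368 = $14,382.747168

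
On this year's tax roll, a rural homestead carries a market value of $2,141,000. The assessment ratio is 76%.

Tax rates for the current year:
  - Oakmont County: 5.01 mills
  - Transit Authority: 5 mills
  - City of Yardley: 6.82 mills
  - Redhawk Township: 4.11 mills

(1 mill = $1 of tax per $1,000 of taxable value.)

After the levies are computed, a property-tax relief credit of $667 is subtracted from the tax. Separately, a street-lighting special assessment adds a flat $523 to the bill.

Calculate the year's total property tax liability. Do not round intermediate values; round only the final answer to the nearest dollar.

Assessed value = $2,141,000 × 0.76 = $1,627,160
Oakmont County: $1,627,160 × 0.00501 = $8,152.0716
Transit Authority: $1,627,160 × 0.005 = $8,135.8
City of Yardley: $1,627,160 × 0.00682 = $11,097.2312
Redhawk Township: $1,627,160 × 0.00411 = $6,687.6276
Levies subtotal = $34,072.7304
After credit = $34,072.7304 − $667 = $33,405.7304
Total = $33,405.7304 + $523 = $33,928.7304

$33,929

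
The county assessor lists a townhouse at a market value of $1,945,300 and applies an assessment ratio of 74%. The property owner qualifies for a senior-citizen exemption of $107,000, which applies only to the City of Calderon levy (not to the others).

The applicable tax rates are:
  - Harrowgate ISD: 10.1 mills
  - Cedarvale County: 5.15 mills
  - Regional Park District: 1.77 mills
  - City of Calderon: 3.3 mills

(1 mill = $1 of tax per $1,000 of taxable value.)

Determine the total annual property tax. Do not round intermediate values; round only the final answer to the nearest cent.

$28,897.99

Assessed value = $1,945,300 × 0.74 = $1,439,522
Harrowgate ISD: $1,439,522 × 0.0101 = $14,539.1722
Cedarvale County: $1,439,522 × 0.00515 = $7,413.5383
Regional Park District: $1,439,522 × 0.00177 = $2,547.95394
City of Calderon: ($1,439,522 − $107,000) × 0.0033 = $1,332,522 × 0.0033 = $4,397.3226
Total = $28,897.98704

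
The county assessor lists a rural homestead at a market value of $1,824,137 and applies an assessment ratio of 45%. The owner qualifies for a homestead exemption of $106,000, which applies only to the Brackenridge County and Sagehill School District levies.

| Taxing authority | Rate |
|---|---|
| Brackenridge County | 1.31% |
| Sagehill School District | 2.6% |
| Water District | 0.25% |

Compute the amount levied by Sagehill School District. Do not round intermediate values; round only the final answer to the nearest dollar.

$18,586

Assessed value = $1,824,137 × 0.45 = $820,861.65
Sagehill School District taxable value = $820,861.65 − $106,000 = $714,861.65
Sagehill School District levy = $714,861.65 × 0.026 = $18,586.4029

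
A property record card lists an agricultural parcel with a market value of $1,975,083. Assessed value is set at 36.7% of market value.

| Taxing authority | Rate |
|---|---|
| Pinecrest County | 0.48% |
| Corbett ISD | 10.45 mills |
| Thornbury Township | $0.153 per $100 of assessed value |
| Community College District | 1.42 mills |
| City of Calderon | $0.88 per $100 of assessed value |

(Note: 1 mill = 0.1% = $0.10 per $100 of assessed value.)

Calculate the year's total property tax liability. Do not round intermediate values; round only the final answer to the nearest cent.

Assessed value = $1,975,083 × 0.367 = $724,855.461
Pinecrest County: $724,855.461 × 0.0048 = $3,479.3062128
Corbett ISD: $724,855.461 × 0.01045 = $7,574.73956745
Thornbury Township: $724,855.461 × 0.00153 = $1,109.02885533
Community College District: $724,855.461 × 0.00142 = $1,029.29475462
City of Calderon: $724,855.461 × 0.0088 = $6,378.7280568
Total = $19,571.097447

$19,571.10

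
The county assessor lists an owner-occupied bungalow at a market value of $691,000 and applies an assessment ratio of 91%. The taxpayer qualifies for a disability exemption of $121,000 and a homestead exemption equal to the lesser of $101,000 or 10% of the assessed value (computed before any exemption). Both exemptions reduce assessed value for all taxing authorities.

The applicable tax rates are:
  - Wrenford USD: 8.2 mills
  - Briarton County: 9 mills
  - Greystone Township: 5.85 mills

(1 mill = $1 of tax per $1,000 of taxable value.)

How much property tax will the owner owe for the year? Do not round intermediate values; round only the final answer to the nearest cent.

$10,255.61

Assessed value = $691,000 × 0.91 = $628,810
Homestead exemption = min($101,000, 10% × $628,810) = min($101,000, $62,881) = $62,881 (percentage binds)
Taxable value = $628,810 − $121,000 − $62,881 = $444,929
Wrenford USD: $444,929 × 0.0082 = $3,648.4178
Briarton County: $444,929 × 0.009 = $4,004.361
Greystone Township: $444,929 × 0.00585 = $2,602.83465
Total = $10,255.61345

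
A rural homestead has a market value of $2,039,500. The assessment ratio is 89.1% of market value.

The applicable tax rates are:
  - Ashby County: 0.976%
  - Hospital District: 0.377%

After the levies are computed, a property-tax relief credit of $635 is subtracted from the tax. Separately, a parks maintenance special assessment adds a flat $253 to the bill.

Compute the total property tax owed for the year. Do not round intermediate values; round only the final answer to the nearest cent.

Assessed value = $2,039,500 × 0.891 = $1,817,194.5
Ashby County: $1,817,194.5 × 0.00976 = $17,735.81832
Hospital District: $1,817,194.5 × 0.00377 = $6,850.823265
Levies subtotal = $24,586.641585
After credit = $24,586.641585 − $635 = $23,951.641585
Total = $23,951.641585 + $253 = $24,204.641585

$24,204.64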